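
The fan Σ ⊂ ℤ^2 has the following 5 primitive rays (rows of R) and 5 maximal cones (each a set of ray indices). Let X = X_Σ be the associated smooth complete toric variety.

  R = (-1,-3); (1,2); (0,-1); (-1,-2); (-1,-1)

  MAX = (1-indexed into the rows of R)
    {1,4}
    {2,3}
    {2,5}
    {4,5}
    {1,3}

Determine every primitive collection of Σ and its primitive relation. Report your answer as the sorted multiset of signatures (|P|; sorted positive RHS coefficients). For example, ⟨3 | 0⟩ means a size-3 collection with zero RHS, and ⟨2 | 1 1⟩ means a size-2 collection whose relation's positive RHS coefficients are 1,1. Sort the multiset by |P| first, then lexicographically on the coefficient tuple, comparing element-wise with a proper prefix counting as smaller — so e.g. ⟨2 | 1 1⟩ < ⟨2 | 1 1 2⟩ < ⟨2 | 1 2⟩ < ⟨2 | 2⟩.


5 minimal non-faces of Δ(Σ) (on 5 rays):

  {2,4}:  v_{2} + v_{4} = 0 — sig = ⟨2 | 0⟩
  {1,2}:  v_{1} + v_{2} = v_{3} — sig = ⟨2 | 1⟩
  {3,4}:  v_{3} + v_{4} = v_{1} — sig = ⟨2 | 1⟩
  {3,5}:  v_{3} + v_{5} = v_{4} — sig = ⟨2 | 1⟩
  {1,5}:  v_{1} + v_{5} = 2·v_{4} — sig = ⟨2 | 2⟩

Hence PRS(X_Σ) =
    ⟨2 | 0⟩
    ⟨2 | 1⟩
    ⟨2 | 1⟩
    ⟨2 | 1⟩
    ⟨2 | 2⟩


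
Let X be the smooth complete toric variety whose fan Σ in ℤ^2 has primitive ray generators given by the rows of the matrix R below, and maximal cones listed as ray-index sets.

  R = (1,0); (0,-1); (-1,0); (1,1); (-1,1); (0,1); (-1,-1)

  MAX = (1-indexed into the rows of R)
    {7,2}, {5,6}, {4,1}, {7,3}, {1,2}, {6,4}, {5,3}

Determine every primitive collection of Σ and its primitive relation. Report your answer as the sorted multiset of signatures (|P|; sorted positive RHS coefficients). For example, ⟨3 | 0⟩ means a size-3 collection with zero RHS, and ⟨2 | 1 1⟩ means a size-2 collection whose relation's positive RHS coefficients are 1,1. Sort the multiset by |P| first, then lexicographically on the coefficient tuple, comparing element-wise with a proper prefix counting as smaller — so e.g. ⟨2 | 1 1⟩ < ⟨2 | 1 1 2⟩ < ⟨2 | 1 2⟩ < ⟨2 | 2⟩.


Σ has 14 primitive collections:

  {1,3}:  v_{1} + v_{3} = 0  ⟹  sig = ⟨2 | 0⟩
  {2,6}:  v_{2} + v_{6} = 0  ⟹  sig = ⟨2 | 0⟩
  {4,7}:  v_{4} + v_{7} = 0  ⟹  sig = ⟨2 | 0⟩
  {1,5}:  v_{1} + v_{5} = v_{6}  ⟹  sig = ⟨2 | 1⟩
  {1,6}:  v_{1} + v_{6} = v_{4}  ⟹  sig = ⟨2 | 1⟩
  {1,7}:  v_{1} + v_{7} = v_{2}  ⟹  sig = ⟨2 | 1⟩
  {2,3}:  v_{2} + v_{3} = v_{7}  ⟹  sig = ⟨2 | 1⟩
  {2,4}:  v_{2} + v_{4} = v_{1}  ⟹  sig = ⟨2 | 1⟩
  {2,5}:  v_{2} + v_{5} = v_{3}  ⟹  sig = ⟨2 | 1⟩
  {3,4}:  v_{3} + v_{4} = v_{6}  ⟹  sig = ⟨2 | 1⟩
  {3,6}:  v_{3} + v_{6} = v_{5}  ⟹  sig = ⟨2 | 1⟩
  {6,7}:  v_{6} + v_{7} = v_{3}  ⟹  sig = ⟨2 | 1⟩
  {4,5}:  v_{4} + v_{5} = 2·v_{6}  ⟹  sig = ⟨2 | 2⟩
  {5,7}:  v_{5} + v_{7} = 2·v_{3}  ⟹  sig = ⟨2 | 2⟩

so the primitive-relation signature multiset is
[⟨2 | 0⟩, ⟨2 | 0⟩, ⟨2 | 0⟩, ⟨2 | 1⟩, ⟨2 | 1⟩, ⟨2 | 1⟩, ⟨2 | 1⟩, ⟨2 | 1⟩, ⟨2 | 1⟩, ⟨2 | 1⟩, ⟨2 | 1⟩, ⟨2 | 1⟩, ⟨2 | 2⟩, ⟨2 | 2⟩]


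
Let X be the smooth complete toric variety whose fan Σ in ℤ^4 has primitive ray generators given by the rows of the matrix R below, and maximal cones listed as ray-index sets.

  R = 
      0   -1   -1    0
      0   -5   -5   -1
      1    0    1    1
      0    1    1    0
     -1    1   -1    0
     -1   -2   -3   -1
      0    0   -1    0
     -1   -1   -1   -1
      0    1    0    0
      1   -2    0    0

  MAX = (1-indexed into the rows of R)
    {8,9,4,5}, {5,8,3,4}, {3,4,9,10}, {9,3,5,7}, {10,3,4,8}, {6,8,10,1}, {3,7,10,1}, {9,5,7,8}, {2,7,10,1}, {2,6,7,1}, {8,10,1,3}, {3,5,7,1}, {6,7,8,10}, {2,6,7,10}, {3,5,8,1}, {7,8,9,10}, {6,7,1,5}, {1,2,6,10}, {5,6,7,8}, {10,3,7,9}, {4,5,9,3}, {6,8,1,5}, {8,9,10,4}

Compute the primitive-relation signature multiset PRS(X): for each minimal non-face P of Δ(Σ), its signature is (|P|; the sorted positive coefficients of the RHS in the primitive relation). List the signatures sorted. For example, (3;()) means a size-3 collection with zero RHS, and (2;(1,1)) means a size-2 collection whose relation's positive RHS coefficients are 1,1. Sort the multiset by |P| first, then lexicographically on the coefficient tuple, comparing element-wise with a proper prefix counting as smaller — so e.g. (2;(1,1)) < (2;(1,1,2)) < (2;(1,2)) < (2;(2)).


16 collections generate NE(X_Σ); each relation:

  P = {1,4}:  v_{1} + v_{4} = 0  so sig = (2;())
  P = {1,9}:  v_{1} + v_{9} = v_{7}  so sig = (2;(1))
  P = {4,7}:  v_{4} + v_{7} = v_{9}  so sig = (2;(1))
  P = {5,10}:  v_{5} + v_{10} = v_{1}  so sig = (2;(1))
  P = {4,6}:  v_{4} + v_{6} = v_{7} + v_{8}  so sig = (2;(1,1))
  P = {2,4}:  v_{2} + v_{4} = v_{6} + v_{7} + v_{10}  so sig = (2;(1,1,1))
  P = {2,5}:  v_{2} + v_{5} = 2·v_{1} + v_{6} + v_{7}  so sig = (2;(1,1,2))
  P = {2,9}:  v_{2} + v_{9} = v_{6} + 2·v_{7} + v_{10}  so sig = (2;(1,1,2))
  P = {2,3}:  v_{2} + v_{3} = 3·v_{1} + v_{7} + v_{10}  so sig = (2;(1,1,3))
  P = {2,8}:  v_{2} + v_{8} = 2·v_{6} + v_{10}  so sig = (2;(1,2))
  P = {6,9}:  v_{6} + v_{9} = 2·v_{7} + v_{8}  so sig = (2;(1,2))
  P = {3,6}:  v_{3} + v_{6} = 2·v_{1}  so sig = (2;(2))
  P = {3,8,9}:  v_{3} + v_{8} + v_{9} = 0  so sig = (3;())
  P = {1,7,8}:  v_{1} + v_{7} + v_{8} = v_{6}  so sig = (3;(1))
  P = {3,7,8}:  v_{3} + v_{7} + v_{8} = v_{1}  so sig = (3;(1))
  P = {1,6,7,10}:  v_{1} + v_{6} + v_{7} + v_{10} = v_{2}  so sig = (4;(1))

Hence PRS(X_Σ) =
[(2;()), (2;(1)), (2;(1)), (2;(1)), (2;(1,1)), (2;(1,1,1)), (2;(1,1,2)), (2;(1,1,2)), (2;(1,1,3)), (2;(1,2)), (2;(1,2)), (2;(2)), (3;()), (3;(1)), (3;(1)), (4;(1))]


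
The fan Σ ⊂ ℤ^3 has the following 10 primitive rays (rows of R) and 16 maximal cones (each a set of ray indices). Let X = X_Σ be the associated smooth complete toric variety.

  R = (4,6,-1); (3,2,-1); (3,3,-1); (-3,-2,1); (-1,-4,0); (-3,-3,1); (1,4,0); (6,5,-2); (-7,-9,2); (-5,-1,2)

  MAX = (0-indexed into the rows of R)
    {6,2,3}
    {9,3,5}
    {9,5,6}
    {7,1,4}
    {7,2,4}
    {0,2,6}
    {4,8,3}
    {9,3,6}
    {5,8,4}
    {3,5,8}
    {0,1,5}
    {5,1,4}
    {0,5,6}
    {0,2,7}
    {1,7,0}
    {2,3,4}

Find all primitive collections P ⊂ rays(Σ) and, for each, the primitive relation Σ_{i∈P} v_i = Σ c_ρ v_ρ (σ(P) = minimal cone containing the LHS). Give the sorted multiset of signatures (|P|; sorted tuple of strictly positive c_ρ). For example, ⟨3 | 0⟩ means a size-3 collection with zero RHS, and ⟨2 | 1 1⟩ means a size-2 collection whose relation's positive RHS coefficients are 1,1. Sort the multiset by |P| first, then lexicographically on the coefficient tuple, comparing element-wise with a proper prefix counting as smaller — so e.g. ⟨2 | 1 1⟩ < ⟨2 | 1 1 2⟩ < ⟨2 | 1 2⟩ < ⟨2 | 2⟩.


23 collections generate NE(X_Σ); each relation:

  P = {1,3}:  v_{1} + v_{3} = 0  →  sig = ⟨2 | 0⟩
  P = {2,5}:  v_{2} + v_{5} = 0  →  sig = ⟨2 | 0⟩
  P = {4,6}:  v_{4} + v_{6} = 0  →  sig = ⟨2 | 0⟩
  P = {0,3}:  v_{0} + v_{3} = v_{6}  →  sig = ⟨2 | 1⟩
  P = {0,4}:  v_{0} + v_{4} = v_{1}  →  sig = ⟨2 | 1⟩
  P = {0,8}:  v_{0} + v_{8} = v_{5}  →  sig = ⟨2 | 1⟩
  P = {1,2}:  v_{1} + v_{2} = v_{7}  →  sig = ⟨2 | 1⟩
  P = {1,6}:  v_{1} + v_{6} = v_{0}  →  sig = ⟨2 | 1⟩
  P = {3,7}:  v_{3} + v_{7} = v_{2}  →  sig = ⟨2 | 1⟩
  P = {5,7}:  v_{5} + v_{7} = v_{1}  →  sig = ⟨2 | 1⟩
  P = {7,8}:  v_{7} + v_{8} = v_{4}  →  sig = ⟨2 | 1⟩
  P = {7,9}:  v_{7} + v_{9} = v_{6}  →  sig = ⟨2 | 1⟩
  P = {1,8}:  v_{1} + v_{8} = v_{4} + v_{5}  →  sig = ⟨2 | 1 1⟩
  P = {1,9}:  v_{1} + v_{9} = v_{5} + v_{6}  →  sig = ⟨2 | 1 1⟩
  P = {2,8}:  v_{2} + v_{8} = v_{3} + v_{4}  →  sig = ⟨2 | 1 1⟩
  P = {2,9}:  v_{2} + v_{9} = v_{3} + v_{6}  →  sig = ⟨2 | 1 1⟩
  P = {4,9}:  v_{4} + v_{9} = v_{3} + v_{5}  →  sig = ⟨2 | 1 1⟩
  P = {6,7}:  v_{6} + v_{7} = v_{0} + v_{2}  →  sig = ⟨2 | 1 1⟩
  P = {6,8}:  v_{6} + v_{8} = v_{3} + v_{5}  →  sig = ⟨2 | 1 1⟩
  P = {0,9}:  v_{0} + v_{9} = v_{5} + 2·v_{6}  →  sig = ⟨2 | 1 2⟩
  P = {8,9}:  v_{8} + v_{9} = 2·v_{3} + 2·v_{5}  →  sig = ⟨2 | 2 2⟩
  P = {3,4,5}:  v_{3} + v_{4} + v_{5} = v_{8}  →  sig = ⟨3 | 1⟩
  P = {3,5,6}:  v_{3} + v_{5} + v_{6} = v_{9}  →  sig = ⟨3 | 1⟩

Hence PRS(X_Σ) =
    |P|=2: 21 collections, coeffs (), (), (), (1), (1), (1), (1), (1), (1), (1), (1), (1), (1,1), (1,1), (1,1), (1,1), (1,1), (1,1), (1,1), (1,2), (2,2)
    |P|=3: 2 collections, coeffs (1), (1)


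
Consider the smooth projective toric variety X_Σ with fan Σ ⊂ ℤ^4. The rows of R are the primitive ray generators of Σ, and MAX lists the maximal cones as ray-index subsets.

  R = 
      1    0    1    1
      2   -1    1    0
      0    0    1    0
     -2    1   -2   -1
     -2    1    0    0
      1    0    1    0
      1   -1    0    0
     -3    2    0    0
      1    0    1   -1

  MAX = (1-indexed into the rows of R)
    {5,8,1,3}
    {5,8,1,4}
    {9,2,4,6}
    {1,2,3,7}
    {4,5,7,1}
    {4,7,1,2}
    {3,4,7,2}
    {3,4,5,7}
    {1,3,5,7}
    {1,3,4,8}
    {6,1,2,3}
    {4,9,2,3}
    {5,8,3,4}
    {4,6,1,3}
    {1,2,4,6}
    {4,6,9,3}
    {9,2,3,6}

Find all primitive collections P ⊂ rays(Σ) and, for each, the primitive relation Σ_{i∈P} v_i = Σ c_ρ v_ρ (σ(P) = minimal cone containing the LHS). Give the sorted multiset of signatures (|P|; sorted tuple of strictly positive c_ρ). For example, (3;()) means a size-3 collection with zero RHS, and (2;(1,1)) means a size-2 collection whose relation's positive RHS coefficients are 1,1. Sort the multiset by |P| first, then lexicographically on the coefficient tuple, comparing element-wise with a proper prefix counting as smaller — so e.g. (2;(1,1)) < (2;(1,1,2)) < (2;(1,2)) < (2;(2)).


The 14 primitive collections of Σ (r=9, n=4):

  • {2,5}:  v_{2} + v_{5} = v_{3}  ⟹  sig = (2;(1))
  • {6,7}:  v_{6} + v_{7} = v_{2}  ⟹  sig = (2;(1))
  • {7,8}:  v_{7} + v_{8} = v_{5}  ⟹  sig = (2;(1))
  • {2,8}:  v_{2} + v_{8} = v_{1} + 2·v_{3} + v_{4}  ⟹  sig = (2;(1,1,2))
  • {5,6}:  v_{5} + v_{6} = v_{1} + 2·v_{3} + v_{4}  ⟹  sig = (2;(1,1,2))
  • {5,9}:  v_{5} + v_{9} = 2·v_{3} + v_{4} + v_{6}  ⟹  sig = (2;(1,1,2))
  • {7,9}:  v_{7} + v_{9} = 2·v_{2} + v_{3} + v_{4}  ⟹  sig = (2;(1,1,2))
  • {8,9}:  v_{8} + v_{9} = v_{1} + 3·v_{3} + 2·v_{4} + v_{6}  ⟹  sig = (2;(1,1,2,3))
  • {1,9}:  v_{1} + v_{9} = 2·v_{6}  ⟹  sig = (2;(2))
  • {6,8}:  v_{6} + v_{8} = 2·v_{1} + 3·v_{3} + 2·v_{4}  ⟹  sig = (2;(2,2,3))
  • {1,3,4,7}:  v_{1} + v_{3} + v_{4} + v_{7} = 0  ⟹  sig = (4;())
  • {1,2,3,4}:  v_{1} + v_{2} + v_{3} + v_{4} = v_{6}  ⟹  sig = (4;(1))
  • {1,3,4,5}:  v_{1} + v_{3} + v_{4} + v_{5} = v_{8}  ⟹  sig = (4;(1))
  • {2,3,4,6}:  v_{2} + v_{3} + v_{4} + v_{6} = v_{9}  ⟹  sig = (4;(1))

Signatures (|P|; sorted positive RHS coefficients), sorted:
{ (2;(1)) ×3,  (2;(1,1,2)) ×4,  (2;(1,1,2,3)),  (2;(2)),  (2;(2,2,3)),  (4;()),  (4;(1)) ×3 }


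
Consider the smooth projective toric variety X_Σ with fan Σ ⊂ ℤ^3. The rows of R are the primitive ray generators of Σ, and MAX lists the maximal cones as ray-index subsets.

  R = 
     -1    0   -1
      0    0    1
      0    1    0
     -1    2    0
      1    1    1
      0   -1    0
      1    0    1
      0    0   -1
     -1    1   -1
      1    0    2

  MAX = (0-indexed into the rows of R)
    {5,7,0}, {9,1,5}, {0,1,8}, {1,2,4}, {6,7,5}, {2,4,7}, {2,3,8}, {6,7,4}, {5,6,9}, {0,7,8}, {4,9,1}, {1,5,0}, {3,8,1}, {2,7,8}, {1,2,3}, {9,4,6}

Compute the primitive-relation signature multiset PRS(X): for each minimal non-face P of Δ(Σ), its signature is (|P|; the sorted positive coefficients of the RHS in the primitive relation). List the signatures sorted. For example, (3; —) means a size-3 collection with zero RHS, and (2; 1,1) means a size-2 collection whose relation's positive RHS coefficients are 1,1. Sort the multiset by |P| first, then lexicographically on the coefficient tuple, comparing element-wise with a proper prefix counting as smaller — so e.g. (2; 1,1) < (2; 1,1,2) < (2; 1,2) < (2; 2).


22 collections generate NE(X_Σ); each relation:

  P = {0,6}:  v_{0} + v_{6} = 0  →  sig = (2; —)
  P = {1,7}:  v_{1} + v_{7} = 0  →  sig = (2; —)
  P = {2,5}:  v_{2} + v_{5} = 0  →  sig = (2; —)
  P = {0,2}:  v_{0} + v_{2} = v_{8}  →  sig = (2; 1)
  P = {0,4}:  v_{0} + v_{4} = v_{2}  →  sig = (2; 1)
  P = {0,9}:  v_{0} + v_{9} = v_{1}  →  sig = (2; 1)
  P = {1,6}:  v_{1} + v_{6} = v_{9}  →  sig = (2; 1)
  P = {2,6}:  v_{2} + v_{6} = v_{4}  →  sig = (2; 1)
  P = {4,5}:  v_{4} + v_{5} = v_{6}  →  sig = (2; 1)
  P = {5,8}:  v_{5} + v_{8} = v_{0}  →  sig = (2; 1)
  P = {6,8}:  v_{6} + v_{8} = v_{2}  →  sig = (2; 1)
  P = {7,9}:  v_{7} + v_{9} = v_{6}  →  sig = (2; 1)
  P = {2,9}:  v_{2} + v_{9} = v_{1} + v_{4}  →  sig = (2; 1,1)
  P = {3,5}:  v_{3} + v_{5} = v_{1} + v_{8}  →  sig = (2; 1,1)
  P = {3,7}:  v_{3} + v_{7} = v_{2} + v_{8}  →  sig = (2; 1,1)
  P = {8,9}:  v_{8} + v_{9} = v_{1} + v_{2}  →  sig = (2; 1,1)
  P = {0,3}:  v_{0} + v_{3} = v_{1} + 2·v_{8}  →  sig = (2; 1,2)
  P = {3,6}:  v_{3} + v_{6} = v_{1} + 2·v_{2}  →  sig = (2; 1,2)
  P = {3,4}:  v_{3} + v_{4} = v_{1} + 3·v_{2}  →  sig = (2; 1,3)
  P = {4,8}:  v_{4} + v_{8} = 2·v_{2}  →  sig = (2; 2)
  P = {3,9}:  v_{3} + v_{9} = 2·v_{1} + 2·v_{2}  →  sig = (2; 2,2)
  P = {1,2,8}:  v_{1} + v_{2} + v_{8} = v_{3}  →  sig = (3; 1)

Hence PRS(X_Σ) =
{ (2; —) ×3,  (2; 1) ×9,  (2; 1,1) ×4,  (2; 1,2) ×2,  (2; 1,3),  (2; 2),  (2; 2,2),  (3; 1) }


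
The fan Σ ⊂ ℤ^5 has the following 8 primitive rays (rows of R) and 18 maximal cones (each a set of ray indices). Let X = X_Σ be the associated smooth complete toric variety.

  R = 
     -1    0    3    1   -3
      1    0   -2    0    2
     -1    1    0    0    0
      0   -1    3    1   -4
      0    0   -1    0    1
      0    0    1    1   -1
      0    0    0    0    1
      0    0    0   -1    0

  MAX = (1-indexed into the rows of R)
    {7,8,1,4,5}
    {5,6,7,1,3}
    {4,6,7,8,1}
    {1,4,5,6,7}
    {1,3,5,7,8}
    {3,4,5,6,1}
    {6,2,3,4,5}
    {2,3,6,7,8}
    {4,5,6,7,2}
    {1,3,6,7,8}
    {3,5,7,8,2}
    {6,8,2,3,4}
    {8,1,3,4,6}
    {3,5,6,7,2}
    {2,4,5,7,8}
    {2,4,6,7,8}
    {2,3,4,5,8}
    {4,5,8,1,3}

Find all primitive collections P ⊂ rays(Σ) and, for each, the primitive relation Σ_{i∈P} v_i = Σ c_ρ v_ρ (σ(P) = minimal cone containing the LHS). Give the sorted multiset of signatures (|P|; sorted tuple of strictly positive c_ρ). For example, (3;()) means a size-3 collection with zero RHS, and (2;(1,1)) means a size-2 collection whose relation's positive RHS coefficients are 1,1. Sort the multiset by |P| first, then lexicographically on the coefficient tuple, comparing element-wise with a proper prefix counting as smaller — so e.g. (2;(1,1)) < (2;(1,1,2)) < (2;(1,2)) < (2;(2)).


Σ has 3 primitive collections:

  P = {1,2}:  v_{1} + v_{2} = v_{6}  so sig = (2;(1))
  P = {5,6,8}:  v_{5} + v_{6} + v_{8} = 0  so sig = (3;())
  P = {3,4,7}:  v_{3} + v_{4} + v_{7} = v_{1}  so sig = (3;(1))

so the primitive-relation signature multiset is
    |P|=2: 1 collection, coeffs (1)
    |P|=3: 2 collections, coeffs (), (1)


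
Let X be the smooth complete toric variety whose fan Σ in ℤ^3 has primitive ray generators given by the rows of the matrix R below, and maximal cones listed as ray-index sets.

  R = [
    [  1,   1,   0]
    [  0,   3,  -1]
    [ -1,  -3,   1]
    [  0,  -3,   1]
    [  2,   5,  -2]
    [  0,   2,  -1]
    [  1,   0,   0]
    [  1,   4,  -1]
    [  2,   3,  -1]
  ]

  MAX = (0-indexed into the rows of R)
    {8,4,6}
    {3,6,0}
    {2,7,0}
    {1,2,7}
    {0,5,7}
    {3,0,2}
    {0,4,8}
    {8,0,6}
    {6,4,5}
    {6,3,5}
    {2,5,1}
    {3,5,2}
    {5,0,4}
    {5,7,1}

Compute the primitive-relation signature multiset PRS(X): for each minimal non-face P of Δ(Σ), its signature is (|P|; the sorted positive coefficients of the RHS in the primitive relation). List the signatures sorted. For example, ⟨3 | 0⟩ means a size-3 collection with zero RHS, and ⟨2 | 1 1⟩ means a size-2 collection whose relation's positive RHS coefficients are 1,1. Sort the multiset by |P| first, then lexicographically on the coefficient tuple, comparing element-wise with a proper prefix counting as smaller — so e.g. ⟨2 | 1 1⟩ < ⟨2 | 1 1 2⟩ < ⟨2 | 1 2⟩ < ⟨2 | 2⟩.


Primitive collections (20):

  • {1,3}:  v_{1} + v_{3} = 0  so sig = ⟨2 | 0⟩
  • {0,1}:  v_{0} + v_{1} = v_{7}  so sig = ⟨2 | 1⟩
  • {2,6}:  v_{2} + v_{6} = v_{3}  so sig = ⟨2 | 1⟩
  • {2,8}:  v_{2} + v_{8} = v_{6}  so sig = ⟨2 | 1⟩
  • {3,7}:  v_{3} + v_{7} = v_{0}  so sig = ⟨2 | 1⟩
  • {5,8}:  v_{5} + v_{8} = v_{4}  so sig = ⟨2 | 1⟩
  • {1,6}:  v_{1} + v_{6} = v_{0} + v_{5}  so sig = ⟨2 | 1 1⟩
  • {2,4}:  v_{2} + v_{4} = v_{5} + v_{6}  so sig = ⟨2 | 1 1⟩
  • {3,4}:  v_{3} + v_{4} = v_{5} + 2·v_{6}  so sig = ⟨2 | 1 2⟩
  • {6,7}:  v_{6} + v_{7} = 2·v_{0} + v_{5}  so sig = ⟨2 | 1 2⟩
  • {3,8}:  v_{3} + v_{8} = 2·v_{6}  so sig = ⟨2 | 2⟩
  • {1,8}:  v_{1} + v_{8} = 2·v_{0} + 2·v_{5}  so sig = ⟨2 | 2 2⟩
  • {1,4}:  v_{1} + v_{4} = 2·v_{0} + 3·v_{5}  so sig = ⟨2 | 2 3⟩
  • {7,8}:  v_{7} + v_{8} = 3·v_{0} + 2·v_{5}  so sig = ⟨2 | 2 3⟩
  • {4,7}:  v_{4} + v_{7} = 3·v_{0} + 3·v_{5}  so sig = ⟨2 | 3 3⟩
  • {0,2,5}:  v_{0} + v_{2} + v_{5} = 0  so sig = ⟨3 | 0⟩
  • {0,3,5}:  v_{0} + v_{3} + v_{5} = v_{6}  so sig = ⟨3 | 1⟩
  • {0,5,6}:  v_{0} + v_{5} + v_{6} = v_{8}  so sig = ⟨3 | 1⟩
  • {2,5,7}:  v_{2} + v_{5} + v_{7} = v_{1}  so sig = ⟨3 | 1⟩
  • {0,4,6}:  v_{0} + v_{4} + v_{6} = 2·v_{8}  so sig = ⟨3 | 2⟩

Sorted signature multiset PRS(X):
[⟨2 | 0⟩, ⟨2 | 1⟩, ⟨2 | 1⟩, ⟨2 | 1⟩, ⟨2 | 1⟩, ⟨2 | 1⟩, ⟨2 | 1 1⟩, ⟨2 | 1 1⟩, ⟨2 | 1 2⟩, ⟨2 | 1 2⟩, ⟨2 | 2⟩, ⟨2 | 2 2⟩, ⟨2 | 2 3⟩, ⟨2 | 2 3⟩, ⟨2 | 3 3⟩, ⟨3 | 0⟩, ⟨3 | 1⟩, ⟨3 | 1⟩, ⟨3 | 1⟩, ⟨3 | 2⟩]


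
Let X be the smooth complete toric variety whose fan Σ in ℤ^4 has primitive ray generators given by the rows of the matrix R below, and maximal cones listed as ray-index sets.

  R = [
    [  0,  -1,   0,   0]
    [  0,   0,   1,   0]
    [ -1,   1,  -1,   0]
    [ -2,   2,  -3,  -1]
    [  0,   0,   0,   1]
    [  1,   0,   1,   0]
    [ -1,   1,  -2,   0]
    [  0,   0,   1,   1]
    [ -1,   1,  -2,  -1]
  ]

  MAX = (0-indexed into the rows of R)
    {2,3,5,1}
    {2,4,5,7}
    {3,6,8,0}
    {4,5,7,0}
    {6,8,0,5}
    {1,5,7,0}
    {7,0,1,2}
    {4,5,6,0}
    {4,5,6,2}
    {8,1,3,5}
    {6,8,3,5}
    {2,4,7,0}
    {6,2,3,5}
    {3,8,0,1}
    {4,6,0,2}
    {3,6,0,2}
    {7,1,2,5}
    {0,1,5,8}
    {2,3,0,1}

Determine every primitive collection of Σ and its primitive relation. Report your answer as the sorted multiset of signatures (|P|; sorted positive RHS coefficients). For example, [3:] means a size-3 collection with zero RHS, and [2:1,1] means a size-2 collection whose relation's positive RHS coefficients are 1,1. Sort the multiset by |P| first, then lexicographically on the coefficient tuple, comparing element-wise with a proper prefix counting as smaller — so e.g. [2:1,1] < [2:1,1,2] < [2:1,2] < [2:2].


Minimal non-faces — 10 found among 9 rays, 19 max cones:

  P = {1,4}:  v_{1} + v_{4} = v_{7} ; sig = [2:1]
  P = {1,6}:  v_{1} + v_{6} = v_{2} ; sig = [2:1]
  P = {2,8}:  v_{2} + v_{8} = v_{3} ; sig = [2:1]
  P = {4,8}:  v_{4} + v_{8} = v_{6} ; sig = [2:1]
  P = {7,8}:  v_{7} + v_{8} = v_{2} ; sig = [2:1]
  P = {3,4}:  v_{3} + v_{4} = v_{2} + v_{6} ; sig = [2:1,1]
  P = {6,7}:  v_{6} + v_{7} = v_{2} + v_{4} ; sig = [2:1,1]
  P = {3,7}:  v_{3} + v_{7} = 2·v_{2} ; sig = [2:2]
  P = {0,2,5}:  v_{0} + v_{2} + v_{5} = 0 ; sig = [3:]
  P = {0,3,5}:  v_{0} + v_{3} + v_{5} = v_{8} ; sig = [3:1]

Sorted signature multiset PRS(X):
[[2:1], [2:1], [2:1], [2:1], [2:1], [2:1,1], [2:1,1], [2:2], [3:], [3:1]]


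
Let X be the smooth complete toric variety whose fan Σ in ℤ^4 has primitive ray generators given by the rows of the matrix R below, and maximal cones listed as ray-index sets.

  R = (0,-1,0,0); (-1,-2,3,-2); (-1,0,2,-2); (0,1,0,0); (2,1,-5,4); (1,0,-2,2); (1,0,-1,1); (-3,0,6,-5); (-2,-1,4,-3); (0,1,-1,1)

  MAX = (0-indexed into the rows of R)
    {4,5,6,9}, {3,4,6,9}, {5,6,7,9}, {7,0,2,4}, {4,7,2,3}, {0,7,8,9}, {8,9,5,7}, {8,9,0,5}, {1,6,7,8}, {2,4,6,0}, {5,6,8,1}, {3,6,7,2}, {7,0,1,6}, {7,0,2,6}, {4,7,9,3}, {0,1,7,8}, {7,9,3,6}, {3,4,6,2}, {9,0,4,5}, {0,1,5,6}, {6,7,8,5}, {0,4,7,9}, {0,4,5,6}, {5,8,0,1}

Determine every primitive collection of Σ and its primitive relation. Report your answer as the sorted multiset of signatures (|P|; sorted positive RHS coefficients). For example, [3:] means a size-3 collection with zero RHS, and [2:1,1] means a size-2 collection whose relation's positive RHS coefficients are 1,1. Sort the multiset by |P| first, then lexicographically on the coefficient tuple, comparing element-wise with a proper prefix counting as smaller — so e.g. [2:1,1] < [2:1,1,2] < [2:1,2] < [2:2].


|primitive collections| = 18. Relations:

  P = {0,3}:  v_{0} + v_{3} = 0  ⟹  sig = [2:]
  P = {2,5}:  v_{2} + v_{5} = 0  ⟹  sig = [2:]
  P = {1,3}:  v_{1} + v_{3} = v_{6} + v_{8}  ⟹  sig = [2:1,1]
  P = {1,4}:  v_{1} + v_{4} = v_{0} + v_{5}  ⟹  sig = [2:1,1]
  P = {1,9}:  v_{1} + v_{9} = v_{5} + v_{8}  ⟹  sig = [2:1,1]
  P = {2,8}:  v_{2} + v_{8} = v_{0} + v_{7}  ⟹  sig = [2:1,1]
  P = {2,9}:  v_{2} + v_{9} = v_{4} + v_{7}  ⟹  sig = [2:1,1]
  P = {3,5}:  v_{3} + v_{5} = v_{6} + v_{9}  ⟹  sig = [2:1,1]
  P = {3,8}:  v_{3} + v_{8} = v_{5} + v_{7}  ⟹  sig = [2:1,1]
  P = {4,8}:  v_{4} + v_{8} = v_{0} + v_{9}  ⟹  sig = [2:1,1]
  P = {1,2}:  v_{1} + v_{2} = 2·v_{0} + v_{6} + v_{7}  ⟹  sig = [2:1,1,2]
  P = {0,5,7}:  v_{0} + v_{5} + v_{7} = v_{8}  ⟹  sig = [3:1]
  P = {0,6,8}:  v_{0} + v_{6} + v_{8} = v_{1}  ⟹  sig = [3:1]
  P = {0,6,9}:  v_{0} + v_{6} + v_{9} = v_{5}  ⟹  sig = [3:1]
  P = {4,5,7}:  v_{4} + v_{5} + v_{7} = v_{9}  ⟹  sig = [3:1]
  P = {4,6,7}:  v_{4} + v_{6} + v_{7} = v_{3}  ⟹  sig = [3:1]
  P = {1,5,7}:  v_{1} + v_{5} + v_{7} = v_{6} + 2·v_{8}  ⟹  sig = [3:1,2]
  P = {6,8,9}:  v_{6} + v_{8} + v_{9} = 2·v_{5} + v_{7}  ⟹  sig = [3:1,2]

so the primitive-relation signature multiset is
    |P|=2: 11 collections, coeffs (), (), (1,1), (1,1), (1,1), (1,1), (1,1), (1,1), (1,1), (1,1), (1,1,2)
    |P|=3: 7 collections, coeffs (1), (1), (1), (1), (1), (1,2), (1,2)


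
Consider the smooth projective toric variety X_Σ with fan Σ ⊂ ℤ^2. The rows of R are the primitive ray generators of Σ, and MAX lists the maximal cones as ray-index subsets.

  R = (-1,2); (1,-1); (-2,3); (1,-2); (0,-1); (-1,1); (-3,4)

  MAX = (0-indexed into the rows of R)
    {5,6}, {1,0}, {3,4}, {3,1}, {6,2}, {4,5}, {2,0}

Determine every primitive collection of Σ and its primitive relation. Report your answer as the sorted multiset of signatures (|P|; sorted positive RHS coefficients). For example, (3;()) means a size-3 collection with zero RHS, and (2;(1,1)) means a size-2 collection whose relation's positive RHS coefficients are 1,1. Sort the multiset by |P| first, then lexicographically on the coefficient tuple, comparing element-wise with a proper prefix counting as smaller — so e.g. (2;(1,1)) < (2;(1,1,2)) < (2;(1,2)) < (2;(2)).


14 collections generate NE(X_Σ); each relation:

  {0,3}:  v_{0} + v_{3} = 0 — sig = (2;())
  {1,5}:  v_{1} + v_{5} = 0 — sig = (2;())
  {0,4}:  v_{0} + v_{4} = v_{5} — sig = (2;(1))
  {0,5}:  v_{0} + v_{5} = v_{2} — sig = (2;(1))
  {1,2}:  v_{1} + v_{2} = v_{0} — sig = (2;(1))
  {1,4}:  v_{1} + v_{4} = v_{3} — sig = (2;(1))
  {1,6}:  v_{1} + v_{6} = v_{2} — sig = (2;(1))
  {2,3}:  v_{2} + v_{3} = v_{5} — sig = (2;(1))
  {2,5}:  v_{2} + v_{5} = v_{6} — sig = (2;(1))
  {3,5}:  v_{3} + v_{5} = v_{4} — sig = (2;(1))
  {0,6}:  v_{0} + v_{6} = 2·v_{2} — sig = (2;(2))
  {2,4}:  v_{2} + v_{4} = 2·v_{5} — sig = (2;(2))
  {3,6}:  v_{3} + v_{6} = 2·v_{5} — sig = (2;(2))
  {4,6}:  v_{4} + v_{6} = 3·v_{5} — sig = (2;(3))

so the primitive-relation signature multiset is
{ (2;()) ×2,  (2;(1)) ×8,  (2;(2)) ×3,  (2;(3)) }


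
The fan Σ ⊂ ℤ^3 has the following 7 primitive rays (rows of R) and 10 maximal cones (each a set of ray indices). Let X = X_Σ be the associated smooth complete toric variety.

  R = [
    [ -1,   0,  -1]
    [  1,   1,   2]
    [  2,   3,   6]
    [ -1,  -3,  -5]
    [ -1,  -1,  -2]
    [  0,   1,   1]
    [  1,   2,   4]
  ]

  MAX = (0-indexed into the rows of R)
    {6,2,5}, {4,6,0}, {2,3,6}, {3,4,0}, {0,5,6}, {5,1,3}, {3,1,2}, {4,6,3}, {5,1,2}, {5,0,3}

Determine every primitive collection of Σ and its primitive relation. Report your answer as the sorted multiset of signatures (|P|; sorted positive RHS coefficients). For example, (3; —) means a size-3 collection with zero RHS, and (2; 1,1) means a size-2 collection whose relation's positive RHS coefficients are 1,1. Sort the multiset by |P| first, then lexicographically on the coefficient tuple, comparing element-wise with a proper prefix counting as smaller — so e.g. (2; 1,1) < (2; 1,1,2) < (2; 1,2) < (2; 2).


Primitive collections (9):

  P={1,4}:  v_{1} + v_{4} = 0 ; sig = (2; —)
  P={0,1}:  v_{0} + v_{1} = v_{5} ; sig = (2; 1)
  P={1,6}:  v_{1} + v_{6} = v_{2} ; sig = (2; 1)
  P={2,4}:  v_{2} + v_{4} = v_{6} ; sig = (2; 1)
  P={4,5}:  v_{4} + v_{5} = v_{0} ; sig = (2; 1)
  P={0,2}:  v_{0} + v_{2} = v_{5} + v_{6} ; sig = (2; 1,1)
  P={3,5,6}:  v_{3} + v_{5} + v_{6} = 0 ; sig = (3; —)
  P={0,3,6}:  v_{0} + v_{3} + v_{6} = v_{4} ; sig = (3; 1)
  P={2,3,5}:  v_{2} + v_{3} + v_{5} = v_{1} ; sig = (3; 1)

Sorted signature multiset PRS(X):
[(2; —), (2; 1), (2; 1), (2; 1), (2; 1), (2; 1,1), (3; —), (3; 1), (3; 1)]


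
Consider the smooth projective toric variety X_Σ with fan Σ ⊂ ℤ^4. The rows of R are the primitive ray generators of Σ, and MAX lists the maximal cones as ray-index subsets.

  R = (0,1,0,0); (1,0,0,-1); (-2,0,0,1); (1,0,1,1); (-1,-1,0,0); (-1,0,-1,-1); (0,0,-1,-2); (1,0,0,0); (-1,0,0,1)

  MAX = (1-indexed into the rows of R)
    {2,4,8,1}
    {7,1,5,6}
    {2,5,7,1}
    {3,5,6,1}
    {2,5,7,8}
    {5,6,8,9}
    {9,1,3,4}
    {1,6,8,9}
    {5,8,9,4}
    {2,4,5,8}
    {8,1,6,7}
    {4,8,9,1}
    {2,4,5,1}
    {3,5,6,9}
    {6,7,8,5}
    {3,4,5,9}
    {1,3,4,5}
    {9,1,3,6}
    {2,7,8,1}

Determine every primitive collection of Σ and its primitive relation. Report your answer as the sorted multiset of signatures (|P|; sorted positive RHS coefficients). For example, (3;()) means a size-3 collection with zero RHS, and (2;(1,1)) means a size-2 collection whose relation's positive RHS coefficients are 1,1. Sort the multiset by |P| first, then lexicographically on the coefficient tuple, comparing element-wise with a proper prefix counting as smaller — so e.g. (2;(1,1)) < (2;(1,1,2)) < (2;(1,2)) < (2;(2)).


10 collections generate NE(X_Σ); each relation:

  • {2,9}:  v_{2} + v_{9} = 0  so sig = (2;())
  • {4,6}:  v_{4} + v_{6} = 0  so sig = (2;())
  • {2,6}:  v_{2} + v_{6} = v_{7}  so sig = (2;(1))
  • {3,8}:  v_{3} + v_{8} = v_{9}  so sig = (2;(1))
  • {4,7}:  v_{4} + v_{7} = v_{2}  so sig = (2;(1))
  • {7,9}:  v_{7} + v_{9} = v_{6}  so sig = (2;(1))
  • {2,3}:  v_{2} + v_{3} = v_{1} + v_{5}  so sig = (2;(1,1))
  • {3,7}:  v_{3} + v_{7} = v_{1} + v_{5} + v_{6}  so sig = (2;(1,1,1))
  • {1,5,8}:  v_{1} + v_{5} + v_{8} = 0  so sig = (3;())
  • {1,5,9}:  v_{1} + v_{5} + v_{9} = v_{3}  so sig = (3;(1))

Hence PRS(X_Σ) =
{ (2;()) ×2,  (2;(1)) ×4,  (2;(1,1)),  (2;(1,1,1)),  (3;()),  (3;(1)) }


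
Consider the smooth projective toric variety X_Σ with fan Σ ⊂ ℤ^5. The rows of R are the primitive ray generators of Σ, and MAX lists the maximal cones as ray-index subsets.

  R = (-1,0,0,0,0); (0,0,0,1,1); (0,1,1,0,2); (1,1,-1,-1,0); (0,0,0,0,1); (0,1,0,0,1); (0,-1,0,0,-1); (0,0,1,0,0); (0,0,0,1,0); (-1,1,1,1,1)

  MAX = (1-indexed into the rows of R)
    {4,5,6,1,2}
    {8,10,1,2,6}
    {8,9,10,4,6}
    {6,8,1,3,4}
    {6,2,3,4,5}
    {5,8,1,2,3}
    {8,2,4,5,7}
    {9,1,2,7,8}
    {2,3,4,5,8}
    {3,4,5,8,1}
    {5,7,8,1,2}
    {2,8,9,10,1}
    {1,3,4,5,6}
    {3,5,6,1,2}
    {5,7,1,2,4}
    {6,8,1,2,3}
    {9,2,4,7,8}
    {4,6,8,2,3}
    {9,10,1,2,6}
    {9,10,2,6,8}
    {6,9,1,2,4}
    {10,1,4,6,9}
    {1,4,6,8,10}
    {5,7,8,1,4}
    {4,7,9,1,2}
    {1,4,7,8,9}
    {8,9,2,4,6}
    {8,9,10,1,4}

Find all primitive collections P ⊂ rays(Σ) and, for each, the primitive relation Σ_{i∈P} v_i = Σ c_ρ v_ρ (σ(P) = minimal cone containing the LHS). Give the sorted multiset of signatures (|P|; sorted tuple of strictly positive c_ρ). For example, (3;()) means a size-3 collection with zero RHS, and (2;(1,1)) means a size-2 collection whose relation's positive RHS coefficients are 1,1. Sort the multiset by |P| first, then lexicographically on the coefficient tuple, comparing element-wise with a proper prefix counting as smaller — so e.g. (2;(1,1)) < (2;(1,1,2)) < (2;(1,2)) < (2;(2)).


The 12 primitive collections of Σ (r=10, n=5):

  P={6,7}:  v_{6} + v_{7} = 0  ⟹  sig = (2;())
  P={5,9}:  v_{5} + v_{9} = v_{2}  ⟹  sig = (2;(1))
  P={3,7}:  v_{3} + v_{7} = v_{5} + v_{8}  ⟹  sig = (2;(1,1))
  P={3,9}:  v_{3} + v_{9} = v_{2} + v_{6} + v_{8}  ⟹  sig = (2;(1,1,1))
  P={7,10}:  v_{7} + v_{10} = v_{1} + v_{8} + v_{9}  ⟹  sig = (2;(1,1,1))
  P={5,10}:  v_{5} + v_{10} = v_{1} + v_{2} + v_{6} + v_{8}  ⟹  sig = (2;(1,1,1,1))
  P={3,10}:  v_{3} + v_{10} = v_{1} + v_{2} + 2·v_{6} + 2·v_{8}  ⟹  sig = (2;(1,1,2,2))
  P={5,6,8}:  v_{5} + v_{6} + v_{8} = v_{3}  ⟹  sig = (3;(1))
  P={2,4,10}:  v_{2} + v_{4} + v_{10} = 2·v_{6} + v_{9}  ⟹  sig = (3;(1,2))
  P={1,2,4,8}:  v_{1} + v_{2} + v_{4} + v_{8} = v_{6}  ⟹  sig = (4;(1))
  P={1,6,8,9}:  v_{1} + v_{6} + v_{8} + v_{9} = v_{10}  ⟹  sig = (4;(1))
  P={1,2,3,4}:  v_{1} + v_{2} + v_{3} + v_{4} = v_{5} + 2·v_{6}  ⟹  sig = (4;(1,2))

Sorted signature multiset PRS(X):
    |P|=2: 7 collections, coeffs (), (1), (1,1), (1,1,1), (1,1,1), (1,1,1,1), (1,1,2,2)
    |P|=3: 2 collections, coeffs (1), (1,2)
    |P|=4: 3 collections, coeffs (1), (1), (1,2)


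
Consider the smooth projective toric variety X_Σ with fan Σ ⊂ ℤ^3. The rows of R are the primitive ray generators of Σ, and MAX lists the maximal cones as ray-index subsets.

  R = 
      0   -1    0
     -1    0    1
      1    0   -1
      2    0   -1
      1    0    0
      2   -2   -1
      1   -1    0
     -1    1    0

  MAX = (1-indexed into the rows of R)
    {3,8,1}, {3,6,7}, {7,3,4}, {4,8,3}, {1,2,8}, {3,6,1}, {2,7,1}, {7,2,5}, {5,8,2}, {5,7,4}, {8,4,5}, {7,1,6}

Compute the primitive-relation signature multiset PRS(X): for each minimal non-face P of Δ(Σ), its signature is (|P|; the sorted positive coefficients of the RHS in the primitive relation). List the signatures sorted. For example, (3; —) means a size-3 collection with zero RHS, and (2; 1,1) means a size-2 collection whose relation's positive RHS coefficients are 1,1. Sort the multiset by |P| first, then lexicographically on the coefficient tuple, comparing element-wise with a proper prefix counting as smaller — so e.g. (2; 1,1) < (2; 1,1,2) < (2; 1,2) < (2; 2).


|primitive collections| = 11. Relations:

  {2,3}:  v_{2} + v_{3} = 0  →  sig = (2; —)
  {7,8}:  v_{7} + v_{8} = 0  →  sig = (2; —)
  {1,5}:  v_{1} + v_{5} = v_{7}  →  sig = (2; 1)
  {2,4}:  v_{2} + v_{4} = v_{5}  →  sig = (2; 1)
  {3,5}:  v_{3} + v_{5} = v_{4}  →  sig = (2; 1)
  {1,4}:  v_{1} + v_{4} = v_{3} + v_{7}  →  sig = (2; 1,1)
  {2,6}:  v_{2} + v_{6} = v_{1} + v_{7}  →  sig = (2; 1,1)
  {6,8}:  v_{6} + v_{8} = v_{1} + v_{3}  →  sig = (2; 1,1)
  {5,6}:  v_{5} + v_{6} = v_{3} + 2·v_{7}  →  sig = (2; 1,2)
  {4,6}:  v_{4} + v_{6} = 2·v_{3} + 2·v_{7}  →  sig = (2; 2,2)
  {1,3,7}:  v_{1} + v_{3} + v_{7} = v_{6}  →  sig = (3; 1)

Hence PRS(X_Σ) =
[(2; —), (2; —), (2; 1), (2; 1), (2; 1), (2; 1,1), (2; 1,1), (2; 1,1), (2; 1,2), (2; 2,2), (3; 1)]


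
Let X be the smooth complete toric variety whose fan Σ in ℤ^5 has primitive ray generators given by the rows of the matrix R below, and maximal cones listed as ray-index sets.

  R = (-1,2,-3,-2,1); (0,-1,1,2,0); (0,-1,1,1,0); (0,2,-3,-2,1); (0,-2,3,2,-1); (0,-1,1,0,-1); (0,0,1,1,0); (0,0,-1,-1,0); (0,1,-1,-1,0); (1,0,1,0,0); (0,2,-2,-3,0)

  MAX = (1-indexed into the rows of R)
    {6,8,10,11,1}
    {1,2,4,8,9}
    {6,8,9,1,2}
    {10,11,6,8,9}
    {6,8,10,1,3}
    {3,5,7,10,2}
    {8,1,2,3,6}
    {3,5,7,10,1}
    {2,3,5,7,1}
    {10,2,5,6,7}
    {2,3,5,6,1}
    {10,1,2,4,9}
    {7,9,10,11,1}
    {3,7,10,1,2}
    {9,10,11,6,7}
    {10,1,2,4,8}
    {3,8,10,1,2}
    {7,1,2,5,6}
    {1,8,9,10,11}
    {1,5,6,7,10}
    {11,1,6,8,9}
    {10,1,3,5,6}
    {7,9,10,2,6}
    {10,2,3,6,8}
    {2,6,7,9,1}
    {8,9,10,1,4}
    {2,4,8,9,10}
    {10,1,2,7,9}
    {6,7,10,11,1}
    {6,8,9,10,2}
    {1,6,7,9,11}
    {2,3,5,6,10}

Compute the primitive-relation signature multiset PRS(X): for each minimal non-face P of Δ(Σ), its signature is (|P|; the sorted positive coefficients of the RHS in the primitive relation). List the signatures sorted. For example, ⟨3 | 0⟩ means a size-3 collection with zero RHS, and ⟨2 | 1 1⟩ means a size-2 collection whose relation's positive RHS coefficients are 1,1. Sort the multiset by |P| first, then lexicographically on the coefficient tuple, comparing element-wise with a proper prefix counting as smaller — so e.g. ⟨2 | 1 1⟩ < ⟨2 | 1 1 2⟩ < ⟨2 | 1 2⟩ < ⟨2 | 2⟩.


The 17 primitive collections of Σ (r=11, n=5):

  • {3,9}:  v_{3} + v_{9} = 0  ⇒ sig = ⟨2 | 0⟩
  • {4,5}:  v_{4} + v_{5} = 0  ⇒ sig = ⟨2 | 0⟩
  • {7,8}:  v_{7} + v_{8} = 0  ⇒ sig = ⟨2 | 0⟩
  • {2,11}:  v_{2} + v_{11} = v_{9}  ⇒ sig = ⟨2 | 1⟩
  • {4,6}:  v_{4} + v_{6} = v_{8} + v_{9}  ⇒ sig = ⟨2 | 1 1⟩
  • {5,8}:  v_{5} + v_{8} = v_{3} + v_{6}  ⇒ sig = ⟨2 | 1 1⟩
  • {5,9}:  v_{5} + v_{9} = v_{6} + v_{7}  ⇒ sig = ⟨2 | 1 1⟩
  • {3,11}:  v_{3} + v_{11} = v_{1} + v_{6} + v_{10}  ⇒ sig = ⟨2 | 1 1 1⟩
  • {3,4}:  v_{3} + v_{4} = v_{1} + v_{2} + v_{8} + v_{10}  ⇒ sig = ⟨2 | 1 1 1 1⟩
  • {4,7}:  v_{4} + v_{7} = v_{1} + v_{2} + v_{9} + v_{10}  ⇒ sig = ⟨2 | 1 1 1 1⟩
  • {4,11}:  v_{4} + v_{11} = v_{1} + v_{8} + 2·v_{9} + v_{10}  ⇒ sig = ⟨2 | 1 1 1 2⟩
  • {5,11}:  v_{5} + v_{11} = v_{1} + 2·v_{6} + v_{7} + v_{10}  ⇒ sig = ⟨2 | 1 1 1 2⟩
  • {3,6,7}:  v_{3} + v_{6} + v_{7} = v_{5}  ⇒ sig = ⟨3 | 1⟩
  • {1,2,6,10}:  v_{1} + v_{2} + v_{6} + v_{10} = 0  ⇒ sig = ⟨4 | 0⟩
  • {1,6,9,10}:  v_{1} + v_{6} + v_{9} + v_{10} = v_{11}  ⇒ sig = ⟨4 | 1⟩
  • {1,2,5,10}:  v_{1} + v_{2} + v_{5} + v_{10} = v_{3} + v_{7}  ⇒ sig = ⟨4 | 1 1⟩
  • {1,2,8,9,10}:  v_{1} + v_{2} + v_{8} + v_{9} + v_{10} = v_{4}  ⇒ sig = ⟨5 | 1⟩

Hence PRS(X_Σ) =
    ⟨2 | 0⟩
    ⟨2 | 0⟩
    ⟨2 | 0⟩
    ⟨2 | 1⟩
    ⟨2 | 1 1⟩
    ⟨2 | 1 1⟩
    ⟨2 | 1 1⟩
    ⟨2 | 1 1 1⟩
    ⟨2 | 1 1 1 1⟩
    ⟨2 | 1 1 1 1⟩
    ⟨2 | 1 1 1 2⟩
    ⟨2 | 1 1 1 2⟩
    ⟨3 | 1⟩
    ⟨4 | 0⟩
    ⟨4 | 1⟩
    ⟨4 | 1 1⟩
    ⟨5 | 1⟩


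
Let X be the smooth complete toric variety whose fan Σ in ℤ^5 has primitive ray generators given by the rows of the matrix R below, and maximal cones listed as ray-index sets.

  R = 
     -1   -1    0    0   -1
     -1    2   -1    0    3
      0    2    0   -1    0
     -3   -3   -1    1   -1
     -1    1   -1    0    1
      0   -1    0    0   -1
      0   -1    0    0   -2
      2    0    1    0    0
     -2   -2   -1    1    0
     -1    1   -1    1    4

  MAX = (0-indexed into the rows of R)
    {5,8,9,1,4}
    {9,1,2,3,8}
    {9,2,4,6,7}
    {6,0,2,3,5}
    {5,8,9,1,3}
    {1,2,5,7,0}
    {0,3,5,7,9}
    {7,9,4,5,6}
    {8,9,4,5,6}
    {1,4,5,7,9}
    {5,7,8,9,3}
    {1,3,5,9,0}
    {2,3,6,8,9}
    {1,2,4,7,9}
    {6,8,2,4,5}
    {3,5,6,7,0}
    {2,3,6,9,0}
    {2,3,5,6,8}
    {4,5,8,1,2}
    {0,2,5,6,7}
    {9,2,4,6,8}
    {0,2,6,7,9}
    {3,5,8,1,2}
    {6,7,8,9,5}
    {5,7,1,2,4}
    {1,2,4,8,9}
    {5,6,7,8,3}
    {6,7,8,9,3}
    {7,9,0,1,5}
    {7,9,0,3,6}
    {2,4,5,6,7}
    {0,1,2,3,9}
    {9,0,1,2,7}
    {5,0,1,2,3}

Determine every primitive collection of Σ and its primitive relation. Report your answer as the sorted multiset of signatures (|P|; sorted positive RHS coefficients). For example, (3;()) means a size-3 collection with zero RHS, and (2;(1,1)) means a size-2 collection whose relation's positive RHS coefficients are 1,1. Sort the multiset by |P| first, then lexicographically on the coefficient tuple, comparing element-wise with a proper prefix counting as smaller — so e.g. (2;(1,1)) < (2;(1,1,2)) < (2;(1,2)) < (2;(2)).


Minimal non-faces — 12 found among 10 rays, 34 max cones:

  • {0,8}:  v_{0} + v_{8} = v_{3}  ⇒ sig = (2;(1))
  • {1,6}:  v_{1} + v_{6} = v_{4}  ⇒ sig = (2;(1))
  • {0,4}:  v_{0} + v_{4} = v_{2} + v_{8}  ⇒ sig = (2;(1,1))
  • {3,4}:  v_{3} + v_{4} = v_{2} + 2·v_{8}  ⇒ sig = (2;(1,2))
  • {2,7,8}:  v_{2} + v_{7} + v_{8} = 0  ⇒ sig = (3;())
  • {2,3,7}:  v_{2} + v_{3} + v_{7} = v_{0}  ⇒ sig = (3;(1))
  • {2,5,9}:  v_{2} + v_{5} + v_{9} = v_{1}  ⇒ sig = (3;(1))
  • {1,7,8}:  v_{1} + v_{7} + v_{8} = v_{5} + v_{9}  ⇒ sig = (3;(1,1))
  • {1,3,7}:  v_{1} + v_{3} + v_{7} = v_{0} + v_{5} + v_{9}  ⇒ sig = (3;(1,1,1))
  • {4,7,8}:  v_{4} + v_{7} + v_{8} = v_{5} + v_{6} + v_{9}  ⇒ sig = (3;(1,1,1))
  • {0,5,6,9}:  v_{0} + v_{5} + v_{6} + v_{9} = v_{8}  ⇒ sig = (4;(1))
  • {3,5,6,9}:  v_{3} + v_{5} + v_{6} + v_{9} = 2·v_{8}  ⇒ sig = (4;(2))

Hence PRS(X_Σ) =
[(2;(1)), (2;(1)), (2;(1,1)), (2;(1,2)), (3;()), (3;(1)), (3;(1)), (3;(1,1)), (3;(1,1,1)), (3;(1,1,1)), (4;(1)), (4;(2))]


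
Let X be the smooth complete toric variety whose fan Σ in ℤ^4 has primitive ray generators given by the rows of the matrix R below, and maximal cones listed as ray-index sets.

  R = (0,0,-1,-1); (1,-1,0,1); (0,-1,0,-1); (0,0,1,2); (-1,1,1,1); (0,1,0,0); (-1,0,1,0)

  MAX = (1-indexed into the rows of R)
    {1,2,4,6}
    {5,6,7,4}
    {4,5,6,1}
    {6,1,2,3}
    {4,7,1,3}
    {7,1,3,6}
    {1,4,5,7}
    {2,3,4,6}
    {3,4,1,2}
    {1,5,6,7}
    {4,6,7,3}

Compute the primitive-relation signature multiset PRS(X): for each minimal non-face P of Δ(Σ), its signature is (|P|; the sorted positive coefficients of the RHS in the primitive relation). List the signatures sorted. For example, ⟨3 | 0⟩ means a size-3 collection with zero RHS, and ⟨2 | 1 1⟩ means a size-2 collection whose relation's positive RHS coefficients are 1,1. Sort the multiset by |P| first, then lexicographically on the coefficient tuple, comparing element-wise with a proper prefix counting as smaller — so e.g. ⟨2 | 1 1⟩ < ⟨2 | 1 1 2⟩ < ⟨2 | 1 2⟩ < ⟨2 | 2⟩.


Minimal non-faces — 5 found among 7 rays, 11 max cones:

  P={2,5}:  v_{2} + v_{5} = v_{4}  ⟹  sig = ⟨2 | 1⟩
  P={3,5}:  v_{3} + v_{5} = v_{7}  ⟹  sig = ⟨2 | 1⟩
  P={2,7}:  v_{2} + v_{7} = v_{3} + v_{4}  ⟹  sig = ⟨2 | 1 1⟩
  P={1,3,4,6}:  v_{1} + v_{3} + v_{4} + v_{6} = 0  ⟹  sig = ⟨4 | 0⟩
  P={1,4,6,7}:  v_{1} + v_{4} + v_{6} + v_{7} = v_{5}  ⟹  sig = ⟨4 | 1⟩

Sorted signature multiset PRS(X):
[⟨2 | 1⟩, ⟨2 | 1⟩, ⟨2 | 1 1⟩, ⟨4 | 0⟩, ⟨4 | 1⟩]


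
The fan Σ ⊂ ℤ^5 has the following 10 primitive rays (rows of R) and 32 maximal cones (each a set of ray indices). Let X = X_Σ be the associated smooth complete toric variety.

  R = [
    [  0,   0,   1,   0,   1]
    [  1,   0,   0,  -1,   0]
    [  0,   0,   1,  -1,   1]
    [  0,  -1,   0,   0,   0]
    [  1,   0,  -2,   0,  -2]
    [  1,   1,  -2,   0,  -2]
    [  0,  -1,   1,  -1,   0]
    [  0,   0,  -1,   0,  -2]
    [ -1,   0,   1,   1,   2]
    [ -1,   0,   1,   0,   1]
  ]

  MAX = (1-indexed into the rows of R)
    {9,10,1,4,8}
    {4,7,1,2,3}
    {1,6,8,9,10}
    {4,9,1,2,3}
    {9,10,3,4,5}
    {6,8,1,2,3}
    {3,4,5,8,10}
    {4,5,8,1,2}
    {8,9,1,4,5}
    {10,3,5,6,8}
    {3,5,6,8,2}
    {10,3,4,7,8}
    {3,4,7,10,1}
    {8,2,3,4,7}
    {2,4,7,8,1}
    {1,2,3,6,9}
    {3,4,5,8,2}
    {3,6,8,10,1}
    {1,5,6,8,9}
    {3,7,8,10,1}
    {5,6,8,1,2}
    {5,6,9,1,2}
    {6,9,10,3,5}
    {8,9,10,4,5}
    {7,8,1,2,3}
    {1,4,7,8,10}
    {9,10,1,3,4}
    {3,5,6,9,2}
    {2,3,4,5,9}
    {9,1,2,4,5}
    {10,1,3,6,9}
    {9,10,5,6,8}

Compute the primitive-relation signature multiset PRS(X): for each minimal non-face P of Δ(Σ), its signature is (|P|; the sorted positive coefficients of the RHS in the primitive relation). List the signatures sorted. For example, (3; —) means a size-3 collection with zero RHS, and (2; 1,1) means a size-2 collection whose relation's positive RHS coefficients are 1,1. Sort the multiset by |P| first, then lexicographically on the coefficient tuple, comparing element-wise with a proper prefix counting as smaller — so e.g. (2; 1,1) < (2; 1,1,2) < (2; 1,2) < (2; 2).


|primitive collections| = 10. Relations:

  • {2,10}:  v_{2} + v_{10} = v_{3}  ⟹  sig = (2; 1)
  • {4,6}:  v_{4} + v_{6} = v_{5}  ⟹  sig = (2; 1)
  • {6,7}:  v_{6} + v_{7} = v_{2} + v_{8}  ⟹  sig = (2; 1,1)
  • {5,7}:  v_{5} + v_{7} = v_{2} + v_{4} + v_{8}  ⟹  sig = (2; 1,1,1)
  • {7,9}:  v_{7} + v_{9} = v_{1} + v_{4} + v_{10}  ⟹  sig = (2; 1,1,1)
  • {1,5,10}:  v_{1} + v_{5} + v_{10} = 0  ⟹  sig = (3; —)
  • {2,8,9}:  v_{2} + v_{8} + v_{9} = 0  ⟹  sig = (3; —)
  • {1,3,5}:  v_{1} + v_{3} + v_{5} = v_{2}  ⟹  sig = (3; 1)
  • {3,8,9}:  v_{3} + v_{8} + v_{9} = v_{10}  ⟹  sig = (3; 1)
  • {1,3,4,8}:  v_{1} + v_{3} + v_{4} + v_{8} = v_{7}  ⟹  sig = (4; 1)

Sorted signature multiset PRS(X):
    |P|=2: 5 collections, coeffs (1), (1), (1,1), (1,1,1), (1,1,1)
    |P|=3: 4 collections, coeffs (), (), (1), (1)
    |P|=4: 1 collection, coeffs (1)
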